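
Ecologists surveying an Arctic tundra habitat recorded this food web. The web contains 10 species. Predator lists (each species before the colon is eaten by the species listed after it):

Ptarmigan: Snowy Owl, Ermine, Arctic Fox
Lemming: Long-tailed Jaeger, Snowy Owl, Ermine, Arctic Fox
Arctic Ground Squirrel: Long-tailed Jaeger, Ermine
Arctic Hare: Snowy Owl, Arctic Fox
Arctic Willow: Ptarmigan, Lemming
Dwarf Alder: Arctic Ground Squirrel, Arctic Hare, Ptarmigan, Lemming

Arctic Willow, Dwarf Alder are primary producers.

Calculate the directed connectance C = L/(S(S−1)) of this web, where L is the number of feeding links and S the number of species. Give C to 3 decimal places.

The web has S = 10 species and L = 17 feeding links.
C = L / (S(S−1)) = 17 / 90 = 0.1889 ≈ 0.189.

C = 0.189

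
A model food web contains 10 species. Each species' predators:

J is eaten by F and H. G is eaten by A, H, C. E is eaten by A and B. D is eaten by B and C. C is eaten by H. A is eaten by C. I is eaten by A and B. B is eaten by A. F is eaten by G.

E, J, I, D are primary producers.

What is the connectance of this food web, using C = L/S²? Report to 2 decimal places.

The web has S = 10 species and L = 15 feeding links.
C = L / S² = 15 / 100 = 0.1500 ≈ 0.15.

C = 0.15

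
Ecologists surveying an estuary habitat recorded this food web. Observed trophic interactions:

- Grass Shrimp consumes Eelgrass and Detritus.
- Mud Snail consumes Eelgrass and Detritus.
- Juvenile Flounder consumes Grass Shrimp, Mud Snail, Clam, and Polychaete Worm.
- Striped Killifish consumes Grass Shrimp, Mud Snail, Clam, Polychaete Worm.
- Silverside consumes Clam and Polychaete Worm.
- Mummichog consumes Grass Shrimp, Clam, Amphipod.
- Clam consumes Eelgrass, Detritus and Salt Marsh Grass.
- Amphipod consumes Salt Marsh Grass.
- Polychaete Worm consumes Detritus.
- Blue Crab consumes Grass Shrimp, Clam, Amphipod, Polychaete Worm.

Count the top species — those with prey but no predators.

5

Top species (has prey, but nothing eats it): Blue Crab, Striped Killifish, Juvenile Flounder, Silverside, Mummichog.
Count: 5.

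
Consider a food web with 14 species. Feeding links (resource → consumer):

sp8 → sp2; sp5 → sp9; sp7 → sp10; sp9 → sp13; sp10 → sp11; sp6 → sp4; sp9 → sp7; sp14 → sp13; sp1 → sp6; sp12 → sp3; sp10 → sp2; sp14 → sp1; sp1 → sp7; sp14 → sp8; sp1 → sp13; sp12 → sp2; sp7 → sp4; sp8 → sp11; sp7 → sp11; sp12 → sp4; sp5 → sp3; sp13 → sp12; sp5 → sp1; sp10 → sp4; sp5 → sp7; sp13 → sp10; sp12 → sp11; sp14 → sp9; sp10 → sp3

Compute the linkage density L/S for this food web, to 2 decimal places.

There are L = 29 links among S = 14 species.
L/S = 29/14 = 2.0714 ≈ 2.07.

L/S = 2.07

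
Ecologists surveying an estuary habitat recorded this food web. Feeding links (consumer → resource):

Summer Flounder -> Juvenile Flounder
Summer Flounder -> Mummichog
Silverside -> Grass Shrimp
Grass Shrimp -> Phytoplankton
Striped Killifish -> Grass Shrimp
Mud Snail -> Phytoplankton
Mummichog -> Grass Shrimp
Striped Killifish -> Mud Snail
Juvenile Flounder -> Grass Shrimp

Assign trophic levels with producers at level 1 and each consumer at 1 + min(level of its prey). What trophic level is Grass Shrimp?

Trophic level 2

Phytoplankton is a producer → level 1.
Grass Shrimp eats Phytoplankton → level 2.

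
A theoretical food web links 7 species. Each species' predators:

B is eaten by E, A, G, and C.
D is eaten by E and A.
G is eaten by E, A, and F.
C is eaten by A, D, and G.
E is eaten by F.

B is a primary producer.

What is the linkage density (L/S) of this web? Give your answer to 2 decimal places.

L/S = 1.86

There are L = 13 links among S = 7 species.
L/S = 13/7 = 1.8571 ≈ 1.86.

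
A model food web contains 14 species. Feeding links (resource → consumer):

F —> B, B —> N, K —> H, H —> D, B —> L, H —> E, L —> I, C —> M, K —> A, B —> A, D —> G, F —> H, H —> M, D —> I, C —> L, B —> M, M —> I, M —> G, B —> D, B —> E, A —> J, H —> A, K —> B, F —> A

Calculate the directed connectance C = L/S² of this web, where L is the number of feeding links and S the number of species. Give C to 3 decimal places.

C = 0.122

The web has S = 14 species and L = 24 feeding links.
C = L / S² = 24 / 196 = 0.1224 ≈ 0.122.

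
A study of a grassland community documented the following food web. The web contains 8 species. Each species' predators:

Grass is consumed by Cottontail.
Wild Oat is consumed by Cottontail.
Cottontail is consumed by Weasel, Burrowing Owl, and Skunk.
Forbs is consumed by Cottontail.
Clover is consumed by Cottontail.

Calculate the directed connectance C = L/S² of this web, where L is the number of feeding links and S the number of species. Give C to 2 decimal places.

The web has S = 8 species and L = 7 feeding links.
C = L / S² = 7 / 64 = 0.1094 ≈ 0.11.

C = 0.11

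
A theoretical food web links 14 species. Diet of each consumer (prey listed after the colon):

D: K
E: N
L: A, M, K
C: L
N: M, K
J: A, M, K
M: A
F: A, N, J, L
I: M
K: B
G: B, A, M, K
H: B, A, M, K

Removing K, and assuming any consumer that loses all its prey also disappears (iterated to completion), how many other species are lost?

1

Remove K.
Round 1: D (all prey gone) → extinct.
No further losses. Total secondary extinctions: 1.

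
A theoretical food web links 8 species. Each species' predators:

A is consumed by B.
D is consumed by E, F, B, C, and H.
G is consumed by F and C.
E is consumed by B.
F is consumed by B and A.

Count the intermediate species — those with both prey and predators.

3

Intermediate species (has both prey and predators): E, F, A.
Count: 3.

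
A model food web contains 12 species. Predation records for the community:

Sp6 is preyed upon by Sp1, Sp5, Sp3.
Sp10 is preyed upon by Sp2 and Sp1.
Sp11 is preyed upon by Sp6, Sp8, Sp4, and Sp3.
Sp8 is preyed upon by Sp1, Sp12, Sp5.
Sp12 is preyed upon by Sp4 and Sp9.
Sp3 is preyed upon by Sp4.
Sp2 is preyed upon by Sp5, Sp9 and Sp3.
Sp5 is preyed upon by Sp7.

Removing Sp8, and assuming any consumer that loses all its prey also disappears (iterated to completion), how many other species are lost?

1

Remove Sp8.
Round 1: Sp12 (all prey gone) → extinct.
No further losses. Total secondary extinctions: 1.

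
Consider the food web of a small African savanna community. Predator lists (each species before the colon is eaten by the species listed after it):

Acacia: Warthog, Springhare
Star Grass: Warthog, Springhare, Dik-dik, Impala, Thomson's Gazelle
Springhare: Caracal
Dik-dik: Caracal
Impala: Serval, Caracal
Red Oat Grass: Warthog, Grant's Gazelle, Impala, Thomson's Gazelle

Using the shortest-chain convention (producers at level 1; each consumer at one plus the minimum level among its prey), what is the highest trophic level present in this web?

3

Producers (level 1): Star Grass, Acacia, Red Oat Grass.
Following each consumer down to its lowest-level prey: Star Grass → Springhare → Caracal (levels 1 through 3).
All prey of Caracal (Springhare 2, Dik-dik 2, Impala 2) are at level 2 or above, so Caracal is at level 1 + 2 = 3.
Every consumer has at least one prey at level 2 or below, so none exceeds level 3.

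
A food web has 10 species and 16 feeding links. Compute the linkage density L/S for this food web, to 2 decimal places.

L/S = 1.60

There are L = 16 links among S = 10 species.
L/S = 16/10 = 1.6000 ≈ 1.60.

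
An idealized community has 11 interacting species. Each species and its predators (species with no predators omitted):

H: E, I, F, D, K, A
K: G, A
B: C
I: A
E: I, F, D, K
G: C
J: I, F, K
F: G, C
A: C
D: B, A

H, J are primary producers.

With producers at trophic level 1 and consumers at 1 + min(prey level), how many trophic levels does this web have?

3

Producers (level 1): H, J.
Following each consumer down to its lowest-level prey: H → D → B (levels 1 through 3).
All prey of B (D 2) are at level 2 or above, so B is at level 1 + 2 = 3.
Every consumer has at least one prey at level 2 or below, so none exceeds level 3.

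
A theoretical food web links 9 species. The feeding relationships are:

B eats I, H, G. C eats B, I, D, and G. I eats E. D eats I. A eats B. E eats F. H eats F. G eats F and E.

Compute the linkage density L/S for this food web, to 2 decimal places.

L/S = 1.56

There are L = 14 links among S = 9 species.
L/S = 14/9 = 1.5556 ≈ 1.56.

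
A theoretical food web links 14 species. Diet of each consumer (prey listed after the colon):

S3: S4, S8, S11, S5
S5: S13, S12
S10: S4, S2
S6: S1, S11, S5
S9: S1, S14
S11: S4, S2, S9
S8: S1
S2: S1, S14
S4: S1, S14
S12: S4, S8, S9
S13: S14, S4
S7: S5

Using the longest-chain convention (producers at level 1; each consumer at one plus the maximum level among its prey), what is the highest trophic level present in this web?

5

Producers (level 1): S1, S14.
S1 → S4 → S12 → S5 → S6 gives S6 level 5.
No species has a prey at level 5, so no species reaches level 6.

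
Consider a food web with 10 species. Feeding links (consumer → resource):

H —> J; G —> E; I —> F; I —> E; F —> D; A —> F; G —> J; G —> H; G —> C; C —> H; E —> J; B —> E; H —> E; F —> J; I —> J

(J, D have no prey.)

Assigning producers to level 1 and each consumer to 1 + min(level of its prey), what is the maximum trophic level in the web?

3

Producers (level 1): J, D.
Following each consumer down to its lowest-level prey: J → H → C (levels 1 through 3).
All prey of C (H 2) are at level 2 or above, so C is at level 1 + 2 = 3.
Every consumer has at least one prey at level 2 or below, so none exceeds level 3.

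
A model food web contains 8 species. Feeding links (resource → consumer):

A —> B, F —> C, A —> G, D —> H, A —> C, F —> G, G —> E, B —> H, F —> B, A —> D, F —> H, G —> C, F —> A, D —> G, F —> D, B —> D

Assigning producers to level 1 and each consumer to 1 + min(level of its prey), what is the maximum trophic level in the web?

Producers (level 1): F.
Following each consumer down to its lowest-level prey: F → G → E (levels 1 through 3).
All prey of E (G 2) are at level 2 or above, so E is at level 1 + 2 = 3.
Every consumer has at least one prey at level 2 or below, so none exceeds level 3.

3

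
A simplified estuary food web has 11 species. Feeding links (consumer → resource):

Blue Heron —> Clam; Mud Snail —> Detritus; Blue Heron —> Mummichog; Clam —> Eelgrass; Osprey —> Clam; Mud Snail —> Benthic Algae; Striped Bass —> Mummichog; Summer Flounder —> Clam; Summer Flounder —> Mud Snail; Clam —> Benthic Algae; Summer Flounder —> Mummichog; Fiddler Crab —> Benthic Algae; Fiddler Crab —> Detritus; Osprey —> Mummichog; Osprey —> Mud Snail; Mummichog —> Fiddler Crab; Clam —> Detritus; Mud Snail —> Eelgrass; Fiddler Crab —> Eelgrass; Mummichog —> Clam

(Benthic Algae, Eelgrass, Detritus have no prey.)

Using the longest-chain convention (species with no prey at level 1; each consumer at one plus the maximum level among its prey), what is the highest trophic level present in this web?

4

Basal resources (level 1): Benthic Algae, Eelgrass, Detritus.
Benthic Algae → Fiddler Crab → Mummichog → Osprey gives Osprey level 4.
No species has a prey at level 4, so no species reaches level 5.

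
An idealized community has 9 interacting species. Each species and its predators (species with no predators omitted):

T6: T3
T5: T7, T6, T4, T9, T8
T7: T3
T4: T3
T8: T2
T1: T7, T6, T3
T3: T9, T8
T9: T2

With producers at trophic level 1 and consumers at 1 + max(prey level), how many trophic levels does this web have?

Producers (level 1): T5, T1.
T5 → T7 → T3 → T9 → T2 gives T2 level 5.
No species has a prey at level 5, so no species reaches level 6.

5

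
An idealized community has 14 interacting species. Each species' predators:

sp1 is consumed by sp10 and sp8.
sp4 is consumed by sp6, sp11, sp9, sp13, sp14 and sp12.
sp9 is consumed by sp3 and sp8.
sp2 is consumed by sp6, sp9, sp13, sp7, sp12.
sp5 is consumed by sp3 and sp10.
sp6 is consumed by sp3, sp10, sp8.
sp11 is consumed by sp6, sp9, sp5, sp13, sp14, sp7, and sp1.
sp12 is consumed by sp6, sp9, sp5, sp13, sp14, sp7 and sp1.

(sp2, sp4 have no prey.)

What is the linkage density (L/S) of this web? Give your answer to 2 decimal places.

L/S = 2.43

There are L = 34 links among S = 14 species.
L/S = 34/14 = 2.4286 ≈ 2.43.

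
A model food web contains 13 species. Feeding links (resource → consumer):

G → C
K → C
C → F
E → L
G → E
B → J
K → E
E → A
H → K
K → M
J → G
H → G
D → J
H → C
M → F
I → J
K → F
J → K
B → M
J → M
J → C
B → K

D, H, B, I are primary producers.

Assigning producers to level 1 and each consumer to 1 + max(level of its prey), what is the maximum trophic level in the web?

5

Producers (level 1): D, H, B, I.
D → J → K → E → L gives L level 5.
No species has a prey at level 5, so no species reaches level 6.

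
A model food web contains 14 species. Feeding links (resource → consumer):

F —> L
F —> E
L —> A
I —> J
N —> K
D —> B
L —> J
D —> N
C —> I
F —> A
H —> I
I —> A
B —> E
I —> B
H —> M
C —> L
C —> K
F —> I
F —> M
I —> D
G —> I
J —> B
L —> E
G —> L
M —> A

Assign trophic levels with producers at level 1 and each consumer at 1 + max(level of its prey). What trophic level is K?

H is a producer → level 1.
I eats H (level 1); other prey at levels: C 1, G 1, F 1 → level 2.
D eats I → level 3.
N eats D → level 4.
K eats N (level 4); other prey at levels: C 1 → level 5.

Trophic level 5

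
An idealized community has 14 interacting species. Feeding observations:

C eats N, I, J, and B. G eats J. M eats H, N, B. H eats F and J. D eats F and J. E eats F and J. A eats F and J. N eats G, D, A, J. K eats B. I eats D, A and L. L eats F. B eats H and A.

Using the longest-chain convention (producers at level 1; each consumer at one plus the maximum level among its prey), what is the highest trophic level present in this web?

4

Producers (level 1): F, J.
F → A → B → K gives K level 4.
No species has a prey at level 4, so no species reaches level 5.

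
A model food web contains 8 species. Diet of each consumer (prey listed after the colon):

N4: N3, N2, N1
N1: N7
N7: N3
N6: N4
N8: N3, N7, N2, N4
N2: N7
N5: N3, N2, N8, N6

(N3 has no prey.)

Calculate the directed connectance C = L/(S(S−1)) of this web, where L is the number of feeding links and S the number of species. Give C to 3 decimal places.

The web has S = 8 species and L = 15 feeding links.
C = L / (S(S−1)) = 15 / 56 = 0.2679 ≈ 0.268.

C = 0.268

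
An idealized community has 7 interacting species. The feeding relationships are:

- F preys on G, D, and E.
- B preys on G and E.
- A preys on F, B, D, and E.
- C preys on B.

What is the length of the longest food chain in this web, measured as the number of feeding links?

One longest chain: E → B → A.
It has 3 species and 2 links.

2 links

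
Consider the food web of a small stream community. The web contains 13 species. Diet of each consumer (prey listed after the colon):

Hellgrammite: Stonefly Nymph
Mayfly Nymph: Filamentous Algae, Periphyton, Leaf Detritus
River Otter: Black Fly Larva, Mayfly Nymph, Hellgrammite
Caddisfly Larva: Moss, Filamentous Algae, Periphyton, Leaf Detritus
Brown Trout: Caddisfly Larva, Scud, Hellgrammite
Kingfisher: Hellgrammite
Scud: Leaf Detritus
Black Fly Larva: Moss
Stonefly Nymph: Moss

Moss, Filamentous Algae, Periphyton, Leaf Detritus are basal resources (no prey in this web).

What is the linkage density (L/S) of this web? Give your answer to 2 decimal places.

L/S = 1.38

There are L = 18 links among S = 13 species.
L/S = 18/13 = 1.3846 ≈ 1.38.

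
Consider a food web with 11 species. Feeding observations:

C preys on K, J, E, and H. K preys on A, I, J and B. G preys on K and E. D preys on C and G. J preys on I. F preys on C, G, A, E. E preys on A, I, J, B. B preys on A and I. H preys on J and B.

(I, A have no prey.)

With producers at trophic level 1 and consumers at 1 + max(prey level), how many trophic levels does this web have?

Producers (level 1): I, A.
I → B → K → G → D gives D level 5.
No species has a prey at level 5, so no species reaches level 6.

5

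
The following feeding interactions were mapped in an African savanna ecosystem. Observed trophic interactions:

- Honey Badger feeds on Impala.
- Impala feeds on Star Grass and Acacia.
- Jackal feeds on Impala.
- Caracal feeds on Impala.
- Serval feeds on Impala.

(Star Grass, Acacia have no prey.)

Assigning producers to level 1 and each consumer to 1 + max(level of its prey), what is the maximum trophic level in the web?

Producers (level 1): Star Grass, Acacia.
Star Grass → Impala → Caracal gives Caracal level 3.
No species has a prey at level 3, so no species reaches level 4.

3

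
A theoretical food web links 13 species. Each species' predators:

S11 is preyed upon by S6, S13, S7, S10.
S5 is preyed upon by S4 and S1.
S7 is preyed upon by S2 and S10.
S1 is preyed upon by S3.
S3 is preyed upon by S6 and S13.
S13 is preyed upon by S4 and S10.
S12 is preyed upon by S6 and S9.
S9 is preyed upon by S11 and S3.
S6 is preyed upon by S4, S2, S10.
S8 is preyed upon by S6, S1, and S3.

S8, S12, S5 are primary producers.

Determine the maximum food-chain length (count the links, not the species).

One longest chain: S12 → S9 → S11 → S6 → S4.
It has 5 species and 4 links.

4 links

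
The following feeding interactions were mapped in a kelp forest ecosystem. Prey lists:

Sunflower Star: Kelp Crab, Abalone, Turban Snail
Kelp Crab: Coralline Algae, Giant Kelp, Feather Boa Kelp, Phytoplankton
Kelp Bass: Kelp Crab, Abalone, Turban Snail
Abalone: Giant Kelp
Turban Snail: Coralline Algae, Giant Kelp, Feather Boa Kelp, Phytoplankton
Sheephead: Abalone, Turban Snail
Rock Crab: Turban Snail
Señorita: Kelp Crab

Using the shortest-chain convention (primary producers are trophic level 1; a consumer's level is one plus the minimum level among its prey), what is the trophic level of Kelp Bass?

Coralline Algae is a producer → level 1.
Kelp Crab eats Coralline Algae → level 2.
Kelp Bass eats Kelp Crab → level 3.
No prey of Kelp Bass is below level 2, so 3 is the minimum.

Trophic level 3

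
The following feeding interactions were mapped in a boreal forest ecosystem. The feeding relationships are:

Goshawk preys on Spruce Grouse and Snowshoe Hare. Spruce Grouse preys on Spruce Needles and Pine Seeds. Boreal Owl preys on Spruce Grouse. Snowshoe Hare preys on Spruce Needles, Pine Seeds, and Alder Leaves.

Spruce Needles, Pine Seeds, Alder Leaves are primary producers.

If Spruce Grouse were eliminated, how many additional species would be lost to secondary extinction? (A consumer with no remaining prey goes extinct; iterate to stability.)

1

Remove Spruce Grouse.
Round 1: Boreal Owl (all prey gone) → extinct.
No further losses. Total secondary extinctions: 1.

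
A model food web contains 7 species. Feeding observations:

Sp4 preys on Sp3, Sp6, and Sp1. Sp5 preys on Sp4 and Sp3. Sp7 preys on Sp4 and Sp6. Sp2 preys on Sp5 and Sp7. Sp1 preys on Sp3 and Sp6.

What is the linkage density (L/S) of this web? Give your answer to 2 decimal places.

There are L = 11 links among S = 7 species.
L/S = 11/7 = 1.5714 ≈ 1.57.

L/S = 1.57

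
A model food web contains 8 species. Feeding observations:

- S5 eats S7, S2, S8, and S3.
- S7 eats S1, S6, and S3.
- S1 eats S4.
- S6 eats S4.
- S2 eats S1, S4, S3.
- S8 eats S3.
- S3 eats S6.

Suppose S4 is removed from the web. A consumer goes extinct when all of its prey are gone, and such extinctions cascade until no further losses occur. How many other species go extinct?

Remove S4.
Round 1: S1 (all prey gone), S6 (all prey gone) → extinct.
Round 2: S3 (all prey gone) → extinct.
Round 3: S8 (all prey gone), S2 (all prey gone), S7 (all prey gone) → extinct.
Round 4: S5 (all prey gone) → extinct.
No further losses. Total secondary extinctions: 7.

7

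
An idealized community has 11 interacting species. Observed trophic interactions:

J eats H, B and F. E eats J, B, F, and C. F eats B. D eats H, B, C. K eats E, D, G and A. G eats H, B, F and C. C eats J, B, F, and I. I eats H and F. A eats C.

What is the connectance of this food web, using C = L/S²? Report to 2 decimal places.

The web has S = 11 species and L = 26 feeding links.
C = L / S² = 26 / 121 = 0.2149 ≈ 0.21.

C = 0.21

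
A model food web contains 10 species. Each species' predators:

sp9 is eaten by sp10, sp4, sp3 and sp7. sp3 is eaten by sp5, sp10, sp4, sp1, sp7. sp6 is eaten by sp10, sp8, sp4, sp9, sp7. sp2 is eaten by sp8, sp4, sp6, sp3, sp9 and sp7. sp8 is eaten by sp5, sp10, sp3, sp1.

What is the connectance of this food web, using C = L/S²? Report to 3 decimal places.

The web has S = 10 species and L = 24 feeding links.
C = L / S² = 24 / 100 = 0.2400 ≈ 0.240.

C = 0.240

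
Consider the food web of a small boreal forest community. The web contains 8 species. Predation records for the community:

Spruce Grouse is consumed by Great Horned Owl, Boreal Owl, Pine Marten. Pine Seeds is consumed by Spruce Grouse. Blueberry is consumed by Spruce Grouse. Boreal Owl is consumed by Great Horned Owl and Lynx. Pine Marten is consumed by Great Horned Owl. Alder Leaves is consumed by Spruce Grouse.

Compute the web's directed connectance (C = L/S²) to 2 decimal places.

The web has S = 8 species and L = 9 feeding links.
C = L / S² = 9 / 64 = 0.1406 ≈ 0.14.

C = 0.14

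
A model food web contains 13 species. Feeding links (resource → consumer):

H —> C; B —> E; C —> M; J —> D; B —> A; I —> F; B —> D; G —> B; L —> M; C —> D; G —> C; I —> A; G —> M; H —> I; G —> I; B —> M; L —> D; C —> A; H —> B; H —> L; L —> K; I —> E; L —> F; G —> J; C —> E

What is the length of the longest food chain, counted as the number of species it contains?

3 species

One longest chain: H → I → F.
It has 3 species and 2 links.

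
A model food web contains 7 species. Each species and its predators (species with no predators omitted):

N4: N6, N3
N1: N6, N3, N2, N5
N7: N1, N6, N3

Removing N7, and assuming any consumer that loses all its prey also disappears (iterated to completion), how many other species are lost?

Remove N7.
Round 1: N1 (all prey gone) → extinct.
Round 2: N2 (all prey gone), N5 (all prey gone) → extinct.
No further losses. Total secondary extinctions: 3.

3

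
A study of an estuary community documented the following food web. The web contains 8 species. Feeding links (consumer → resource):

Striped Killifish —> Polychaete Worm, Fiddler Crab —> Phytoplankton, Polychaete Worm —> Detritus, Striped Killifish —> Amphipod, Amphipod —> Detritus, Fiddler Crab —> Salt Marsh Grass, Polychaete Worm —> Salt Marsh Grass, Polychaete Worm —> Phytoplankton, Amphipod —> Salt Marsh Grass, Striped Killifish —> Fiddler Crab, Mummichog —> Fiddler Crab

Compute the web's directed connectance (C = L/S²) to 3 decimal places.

The web has S = 8 species and L = 11 feeding links.
C = L / S² = 11 / 64 = 0.1719 ≈ 0.172.

C = 0.172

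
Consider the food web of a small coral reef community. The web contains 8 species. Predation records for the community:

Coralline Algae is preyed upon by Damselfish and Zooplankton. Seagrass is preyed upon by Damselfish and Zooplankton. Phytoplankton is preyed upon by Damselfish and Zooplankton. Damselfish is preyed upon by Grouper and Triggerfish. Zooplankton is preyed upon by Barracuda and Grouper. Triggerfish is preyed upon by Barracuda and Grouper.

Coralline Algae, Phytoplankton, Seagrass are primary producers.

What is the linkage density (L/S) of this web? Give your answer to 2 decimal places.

L/S = 1.50

There are L = 12 links among S = 8 species.
L/S = 12/8 = 1.5000 ≈ 1.50.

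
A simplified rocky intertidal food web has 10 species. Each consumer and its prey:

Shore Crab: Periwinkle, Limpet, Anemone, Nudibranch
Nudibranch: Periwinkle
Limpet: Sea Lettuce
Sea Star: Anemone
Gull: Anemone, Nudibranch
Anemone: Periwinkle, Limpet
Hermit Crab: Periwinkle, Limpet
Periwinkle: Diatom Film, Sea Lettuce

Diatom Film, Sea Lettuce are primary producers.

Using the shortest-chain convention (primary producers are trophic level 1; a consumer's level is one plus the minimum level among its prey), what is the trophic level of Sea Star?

Trophic level 4

Diatom Film is a producer → level 1.
Periwinkle eats Diatom Film → level 2.
Anemone eats Periwinkle → level 3.
Sea Star eats Anemone → level 4.
No prey of Sea Star is below level 3, so 4 is the minimum.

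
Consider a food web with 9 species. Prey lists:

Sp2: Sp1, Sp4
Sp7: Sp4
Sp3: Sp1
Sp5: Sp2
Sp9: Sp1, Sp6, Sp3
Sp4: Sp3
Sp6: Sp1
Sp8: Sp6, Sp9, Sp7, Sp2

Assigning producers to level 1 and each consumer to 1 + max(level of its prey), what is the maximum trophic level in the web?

Producers (level 1): Sp1.
Sp1 → Sp3 → Sp4 → Sp7 → Sp8 gives Sp8 level 5.
No species has a prey at level 5, so no species reaches level 6.

5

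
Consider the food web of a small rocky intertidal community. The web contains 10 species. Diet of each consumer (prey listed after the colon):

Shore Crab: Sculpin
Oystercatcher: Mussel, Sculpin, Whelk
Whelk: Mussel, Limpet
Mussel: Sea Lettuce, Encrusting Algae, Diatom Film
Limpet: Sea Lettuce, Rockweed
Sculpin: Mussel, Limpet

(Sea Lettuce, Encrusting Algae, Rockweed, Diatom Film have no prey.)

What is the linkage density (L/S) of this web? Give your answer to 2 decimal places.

L/S = 1.30

There are L = 13 links among S = 10 species.
L/S = 13/10 = 1.3000 ≈ 1.30.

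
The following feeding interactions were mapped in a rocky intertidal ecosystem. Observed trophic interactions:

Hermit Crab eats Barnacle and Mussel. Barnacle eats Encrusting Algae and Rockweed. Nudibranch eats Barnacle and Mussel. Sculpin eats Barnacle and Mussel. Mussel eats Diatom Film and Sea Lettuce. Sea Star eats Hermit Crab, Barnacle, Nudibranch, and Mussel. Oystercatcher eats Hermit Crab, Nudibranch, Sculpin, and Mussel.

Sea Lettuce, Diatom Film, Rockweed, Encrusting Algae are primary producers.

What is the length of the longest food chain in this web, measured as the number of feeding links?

One longest chain: Sea Lettuce → Mussel → Nudibranch → Sea Star.
It has 4 species and 3 links.

3 links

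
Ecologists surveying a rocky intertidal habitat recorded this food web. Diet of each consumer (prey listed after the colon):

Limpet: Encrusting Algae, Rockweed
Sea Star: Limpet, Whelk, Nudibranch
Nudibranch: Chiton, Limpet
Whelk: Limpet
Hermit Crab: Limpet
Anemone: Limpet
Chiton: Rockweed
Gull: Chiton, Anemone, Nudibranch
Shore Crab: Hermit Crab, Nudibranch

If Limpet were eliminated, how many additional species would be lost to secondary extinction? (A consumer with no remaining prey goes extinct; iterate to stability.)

3

Remove Limpet.
Round 1: Hermit Crab (all prey gone), Whelk (all prey gone), Anemone (all prey gone) → extinct.
No further losses. Total secondary extinctions: 3.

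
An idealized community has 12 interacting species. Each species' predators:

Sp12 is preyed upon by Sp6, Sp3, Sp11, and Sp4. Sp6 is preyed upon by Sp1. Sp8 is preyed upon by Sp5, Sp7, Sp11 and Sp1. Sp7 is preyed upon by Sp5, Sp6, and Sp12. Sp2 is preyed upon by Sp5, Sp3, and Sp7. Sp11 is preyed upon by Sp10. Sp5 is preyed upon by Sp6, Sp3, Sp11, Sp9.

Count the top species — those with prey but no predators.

5

Top species (has prey, but nothing eats it): Sp9, Sp3, Sp4, Sp10, Sp1.
Count: 5.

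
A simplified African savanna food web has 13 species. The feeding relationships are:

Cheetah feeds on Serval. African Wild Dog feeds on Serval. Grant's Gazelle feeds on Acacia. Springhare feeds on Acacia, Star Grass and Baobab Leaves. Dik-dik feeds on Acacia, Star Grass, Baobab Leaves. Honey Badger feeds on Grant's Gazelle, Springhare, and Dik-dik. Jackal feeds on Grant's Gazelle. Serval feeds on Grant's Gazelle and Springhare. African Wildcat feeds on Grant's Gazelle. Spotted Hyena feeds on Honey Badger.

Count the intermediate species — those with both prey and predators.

5

Intermediate species (has both prey and predators): Springhare, Grant's Gazelle, Dik-dik, Serval, Honey Badger.
Count: 5.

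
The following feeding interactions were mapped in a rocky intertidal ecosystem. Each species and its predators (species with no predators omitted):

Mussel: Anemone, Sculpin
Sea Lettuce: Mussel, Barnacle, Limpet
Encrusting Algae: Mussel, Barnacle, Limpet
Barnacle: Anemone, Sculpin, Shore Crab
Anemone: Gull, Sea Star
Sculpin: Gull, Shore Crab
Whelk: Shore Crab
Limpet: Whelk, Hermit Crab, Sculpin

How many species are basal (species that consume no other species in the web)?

2

Basal species (no prey listed): Sea Lettuce, Encrusting Algae.
Count: 2.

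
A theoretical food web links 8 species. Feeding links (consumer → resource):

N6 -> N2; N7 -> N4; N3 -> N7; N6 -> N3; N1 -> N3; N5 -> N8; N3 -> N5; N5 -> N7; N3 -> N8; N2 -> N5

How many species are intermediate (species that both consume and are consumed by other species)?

4

Intermediate species (has both prey and predators): N7, N5, N3, N2.
Count: 4.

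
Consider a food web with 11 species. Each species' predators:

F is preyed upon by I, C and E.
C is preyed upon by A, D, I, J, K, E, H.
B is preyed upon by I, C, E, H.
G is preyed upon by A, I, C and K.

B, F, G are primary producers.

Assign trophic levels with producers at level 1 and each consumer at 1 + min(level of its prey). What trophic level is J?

B is a producer → level 1.
C eats B → level 2.
J eats C → level 3.
No prey of J is below level 2, so 3 is the minimum.

Trophic level 3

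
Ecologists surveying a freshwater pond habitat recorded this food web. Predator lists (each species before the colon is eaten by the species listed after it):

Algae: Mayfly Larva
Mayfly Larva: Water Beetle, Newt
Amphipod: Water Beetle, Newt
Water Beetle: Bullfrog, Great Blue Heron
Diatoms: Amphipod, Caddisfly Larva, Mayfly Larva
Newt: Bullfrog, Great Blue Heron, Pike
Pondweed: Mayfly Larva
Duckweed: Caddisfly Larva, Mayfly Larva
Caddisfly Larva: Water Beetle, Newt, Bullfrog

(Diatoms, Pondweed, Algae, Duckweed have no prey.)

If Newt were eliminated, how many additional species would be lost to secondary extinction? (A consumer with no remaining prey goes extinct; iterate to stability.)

Remove Newt.
Round 1: Pike (all prey gone) → extinct.
No further losses. Total secondary extinctions: 1.

1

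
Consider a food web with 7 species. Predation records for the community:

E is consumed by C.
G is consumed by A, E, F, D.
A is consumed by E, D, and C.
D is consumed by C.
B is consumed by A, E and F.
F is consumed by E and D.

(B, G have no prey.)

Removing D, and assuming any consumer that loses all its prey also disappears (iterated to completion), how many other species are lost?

0

Remove D.
Every predator of it retains at least one other prey: C still has A, E.
No consumer loses all prey, so no secondary extinctions occur.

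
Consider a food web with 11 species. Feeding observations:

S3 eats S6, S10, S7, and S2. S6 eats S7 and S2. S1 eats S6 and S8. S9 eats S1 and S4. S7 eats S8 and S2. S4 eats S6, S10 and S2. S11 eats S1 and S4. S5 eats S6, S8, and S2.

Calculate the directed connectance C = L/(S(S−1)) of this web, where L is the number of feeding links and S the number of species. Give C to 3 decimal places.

The web has S = 11 species and L = 20 feeding links.
C = L / (S(S−1)) = 20 / 110 = 0.1818 ≈ 0.182.

C = 0.182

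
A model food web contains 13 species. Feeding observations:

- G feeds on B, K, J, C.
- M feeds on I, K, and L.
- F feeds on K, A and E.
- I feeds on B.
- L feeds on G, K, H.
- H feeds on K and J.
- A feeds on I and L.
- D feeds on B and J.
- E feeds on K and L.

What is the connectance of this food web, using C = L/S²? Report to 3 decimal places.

The web has S = 13 species and L = 22 feeding links.
C = L / S² = 22 / 169 = 0.1302 ≈ 0.130.

C = 0.130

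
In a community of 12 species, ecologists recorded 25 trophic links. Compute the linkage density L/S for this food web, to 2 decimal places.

There are L = 25 links among S = 12 species.
L/S = 25/12 = 2.0833 ≈ 2.08.

L/S = 2.08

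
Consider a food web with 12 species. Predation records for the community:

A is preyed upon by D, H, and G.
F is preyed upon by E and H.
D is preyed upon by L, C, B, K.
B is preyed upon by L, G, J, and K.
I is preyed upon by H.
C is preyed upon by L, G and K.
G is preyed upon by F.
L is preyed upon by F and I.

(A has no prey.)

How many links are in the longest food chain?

One longest chain: A → D → C → L → F → E.
It has 6 species and 5 links.

5 links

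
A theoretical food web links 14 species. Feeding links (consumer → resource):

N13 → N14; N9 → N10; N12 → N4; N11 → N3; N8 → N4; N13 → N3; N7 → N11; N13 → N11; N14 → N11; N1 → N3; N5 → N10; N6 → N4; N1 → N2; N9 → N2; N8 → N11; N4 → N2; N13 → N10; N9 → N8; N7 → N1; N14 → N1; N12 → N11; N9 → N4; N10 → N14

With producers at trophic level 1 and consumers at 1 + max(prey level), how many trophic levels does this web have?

5

Producers (level 1): N2, N3.
N2 → N1 → N14 → N10 → N5 gives N5 level 5.
No species has a prey at level 5, so no species reaches level 6.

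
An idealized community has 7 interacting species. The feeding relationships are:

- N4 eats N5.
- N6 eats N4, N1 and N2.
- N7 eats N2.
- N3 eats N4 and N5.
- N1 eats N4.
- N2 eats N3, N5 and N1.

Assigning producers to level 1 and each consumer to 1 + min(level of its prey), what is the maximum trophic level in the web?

3

Producers (level 1): N5.
Following each consumer down to its lowest-level prey: N5 → N4 → N1 (levels 1 through 3).
All prey of N1 (N4 2) are at level 2 or above, so N1 is at level 1 + 2 = 3.
Every consumer has at least one prey at level 2 or below, so none exceeds level 3.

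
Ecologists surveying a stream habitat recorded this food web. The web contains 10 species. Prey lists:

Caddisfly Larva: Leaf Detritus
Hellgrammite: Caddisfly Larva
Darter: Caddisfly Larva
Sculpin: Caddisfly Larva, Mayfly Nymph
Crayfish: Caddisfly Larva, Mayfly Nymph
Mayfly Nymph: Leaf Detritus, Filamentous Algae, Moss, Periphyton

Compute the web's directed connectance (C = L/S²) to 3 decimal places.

The web has S = 10 species and L = 11 feeding links.
C = L / S² = 11 / 100 = 0.1100 ≈ 0.110.

C = 0.110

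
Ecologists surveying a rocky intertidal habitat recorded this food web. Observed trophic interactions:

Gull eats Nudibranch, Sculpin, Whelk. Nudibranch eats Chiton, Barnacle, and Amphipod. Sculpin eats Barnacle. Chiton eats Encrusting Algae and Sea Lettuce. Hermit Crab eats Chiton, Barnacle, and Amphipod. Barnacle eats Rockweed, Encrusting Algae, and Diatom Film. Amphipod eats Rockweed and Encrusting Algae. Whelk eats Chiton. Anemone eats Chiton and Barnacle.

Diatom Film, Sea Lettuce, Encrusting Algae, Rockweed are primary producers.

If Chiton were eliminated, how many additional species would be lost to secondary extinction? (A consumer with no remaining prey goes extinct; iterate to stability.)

1

Remove Chiton.
Round 1: Whelk (all prey gone) → extinct.
No further losses. Total secondary extinctions: 1.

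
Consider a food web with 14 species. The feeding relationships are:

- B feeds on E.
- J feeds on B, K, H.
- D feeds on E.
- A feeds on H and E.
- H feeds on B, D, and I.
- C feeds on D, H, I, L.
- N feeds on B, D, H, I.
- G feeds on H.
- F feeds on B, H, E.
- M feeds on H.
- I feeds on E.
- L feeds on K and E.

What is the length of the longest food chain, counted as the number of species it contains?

One longest chain: E → D → H → N.
It has 4 species and 3 links.

4 species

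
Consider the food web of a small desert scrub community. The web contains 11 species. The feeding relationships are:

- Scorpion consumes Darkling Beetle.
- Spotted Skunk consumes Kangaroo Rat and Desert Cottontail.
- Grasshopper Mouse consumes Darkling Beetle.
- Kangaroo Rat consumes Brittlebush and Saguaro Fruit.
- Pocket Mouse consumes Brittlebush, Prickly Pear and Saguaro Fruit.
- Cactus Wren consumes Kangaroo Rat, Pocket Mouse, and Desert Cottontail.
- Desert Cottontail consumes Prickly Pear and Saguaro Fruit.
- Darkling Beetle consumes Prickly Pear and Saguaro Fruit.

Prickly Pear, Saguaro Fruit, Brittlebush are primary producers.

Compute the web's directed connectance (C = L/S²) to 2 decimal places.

The web has S = 11 species and L = 16 feeding links.
C = L / S² = 16 / 121 = 0.1322 ≈ 0.13.

C = 0.13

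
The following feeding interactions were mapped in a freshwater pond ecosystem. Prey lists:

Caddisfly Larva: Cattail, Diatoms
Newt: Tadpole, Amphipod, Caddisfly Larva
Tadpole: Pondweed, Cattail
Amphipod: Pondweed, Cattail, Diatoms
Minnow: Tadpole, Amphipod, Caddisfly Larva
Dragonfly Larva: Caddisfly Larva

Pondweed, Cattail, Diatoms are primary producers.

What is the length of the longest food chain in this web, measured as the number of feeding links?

2 links

One longest chain: Cattail → Caddisfly Larva → Dragonfly Larva.
It has 3 species and 2 links.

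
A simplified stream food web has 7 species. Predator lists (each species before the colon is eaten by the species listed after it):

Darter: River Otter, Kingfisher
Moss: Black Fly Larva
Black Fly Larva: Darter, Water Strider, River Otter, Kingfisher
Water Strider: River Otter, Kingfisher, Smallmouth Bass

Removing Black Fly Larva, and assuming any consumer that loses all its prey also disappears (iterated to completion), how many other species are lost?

5

Remove Black Fly Larva.
Round 1: Darter (all prey gone), Water Strider (all prey gone) → extinct.
Round 2: River Otter (all prey gone), Kingfisher (all prey gone), Smallmouth Bass (all prey gone) → extinct.
No further losses. Total secondary extinctions: 5.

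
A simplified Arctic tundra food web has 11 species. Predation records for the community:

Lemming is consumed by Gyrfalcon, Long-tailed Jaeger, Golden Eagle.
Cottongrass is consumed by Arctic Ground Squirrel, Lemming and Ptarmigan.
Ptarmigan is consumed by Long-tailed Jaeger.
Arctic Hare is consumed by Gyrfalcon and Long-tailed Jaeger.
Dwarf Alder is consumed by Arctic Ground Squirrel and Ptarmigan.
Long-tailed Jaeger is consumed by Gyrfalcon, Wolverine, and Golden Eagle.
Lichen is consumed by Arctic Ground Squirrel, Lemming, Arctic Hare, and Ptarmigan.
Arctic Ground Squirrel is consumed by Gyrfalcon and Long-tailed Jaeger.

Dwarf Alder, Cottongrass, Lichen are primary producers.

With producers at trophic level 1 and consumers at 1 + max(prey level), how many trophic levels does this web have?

Producers (level 1): Dwarf Alder, Cottongrass, Lichen.
Cottongrass → Lemming → Long-tailed Jaeger → Gyrfalcon gives Gyrfalcon level 4.
No species has a prey at level 4, so no species reaches level 5.

4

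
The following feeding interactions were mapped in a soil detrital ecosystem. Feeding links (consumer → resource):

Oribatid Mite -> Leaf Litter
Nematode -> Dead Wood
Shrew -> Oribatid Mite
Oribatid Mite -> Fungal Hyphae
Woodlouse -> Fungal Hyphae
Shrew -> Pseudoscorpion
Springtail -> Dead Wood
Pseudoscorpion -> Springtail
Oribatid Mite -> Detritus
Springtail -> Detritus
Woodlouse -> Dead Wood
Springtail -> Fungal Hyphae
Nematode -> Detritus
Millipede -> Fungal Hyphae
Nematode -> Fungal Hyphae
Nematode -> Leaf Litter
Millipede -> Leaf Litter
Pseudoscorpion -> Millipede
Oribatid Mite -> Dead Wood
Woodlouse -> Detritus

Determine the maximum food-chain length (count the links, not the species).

One longest chain: Fungal Hyphae → Millipede → Pseudoscorpion → Shrew.
It has 4 species and 3 links.

3 links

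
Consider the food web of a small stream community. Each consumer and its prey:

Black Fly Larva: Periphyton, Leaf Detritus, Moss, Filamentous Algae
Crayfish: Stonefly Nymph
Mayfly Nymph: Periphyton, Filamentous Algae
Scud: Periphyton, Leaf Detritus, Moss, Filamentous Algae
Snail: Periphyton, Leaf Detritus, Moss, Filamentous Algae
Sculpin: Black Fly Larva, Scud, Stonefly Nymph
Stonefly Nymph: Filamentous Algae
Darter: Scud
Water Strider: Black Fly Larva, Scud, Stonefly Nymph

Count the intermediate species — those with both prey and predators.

Intermediate species (has both prey and predators): Black Fly Larva, Scud, Stonefly Nymph.
Count: 3.

3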